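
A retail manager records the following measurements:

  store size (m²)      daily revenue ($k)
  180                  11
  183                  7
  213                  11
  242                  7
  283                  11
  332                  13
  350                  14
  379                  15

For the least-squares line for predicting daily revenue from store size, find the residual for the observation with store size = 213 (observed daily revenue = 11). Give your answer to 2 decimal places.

1.59

n = 8, Σx = 2162, Σy = 89, Σxy = 25312, Σx² = 626276
Sxx = Σx² − (Σx)²/n = 626276 − 584280.5 = 41995.5
Sxy = Σxy − (Σx)(Σy)/n = 25312 − 24052.25 = 1259.75
b = Sxy/Sxx = 1259.75/41995.5 = 0.029997
a = ȳ − b·x̄ = 11.125 − 0.029997·270.25 = 3.018240
ŷ(213) = 3.018240 + 0.029997·213 = 9.407657
residual = y − ŷ = 11 − 9.407657 = 1.592343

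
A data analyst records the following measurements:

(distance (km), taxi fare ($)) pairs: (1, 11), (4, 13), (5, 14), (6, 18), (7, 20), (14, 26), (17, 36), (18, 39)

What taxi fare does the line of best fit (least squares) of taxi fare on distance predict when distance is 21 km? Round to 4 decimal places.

n = 8, Σx = 72, Σy = 177, Σxy = 2059, Σx² = 936
Sxx = Σx² − (Σx)²/n = 936 − 648 = 288
Sxy = Σxy − (Σx)(Σy)/n = 2059 − 1593 = 466
b = Sxy/Sxx = 466/288 = 1.618056
a = ȳ − b·x̄ = 22.125 − 1.618056·9 = 7.5625
ŷ(21) = a + b·21 = 7.5625 + 1.618056·21 = 41.541667

41.5417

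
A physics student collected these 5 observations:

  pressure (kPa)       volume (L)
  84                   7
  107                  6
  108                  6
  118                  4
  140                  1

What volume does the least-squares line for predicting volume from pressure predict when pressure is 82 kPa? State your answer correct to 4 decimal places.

8.0850

n = 5, Σx = 557, Σy = 24, Σxy = 2490, Σx² = 63693
Sxx = Σx² − (Σx)²/n = 63693 − 62049.8 = 1643.2
Sxy = Σxy − (Σx)(Σy)/n = 2490 − 2673.6 = -183.6
b = Sxy/Sxx = -183.6/1643.2 = -0.111733
a = ȳ − b·x̄ = 4.8 − (-0.111733)·111.4 = 17.247079
ŷ(82) = a + b·82 = 17.247079 + (-0.111733)·82 = 8.084956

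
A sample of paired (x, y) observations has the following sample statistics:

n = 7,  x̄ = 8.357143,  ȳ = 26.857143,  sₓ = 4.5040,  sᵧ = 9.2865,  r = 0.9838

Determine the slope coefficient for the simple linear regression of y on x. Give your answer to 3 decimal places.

b = r · sᵧ/sₓ = 0.9838 · 9.2865/4.504 = 2.028432

2.028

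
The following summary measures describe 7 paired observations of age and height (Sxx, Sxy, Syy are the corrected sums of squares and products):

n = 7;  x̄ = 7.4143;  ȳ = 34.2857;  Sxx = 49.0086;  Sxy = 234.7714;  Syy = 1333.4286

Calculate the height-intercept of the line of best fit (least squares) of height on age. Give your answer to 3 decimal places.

-1.232

b = Sxy/Sxx = 234.7714/49.0086 = 4.790412
a = ȳ − b·x̄ = 34.2857 − 4.790412·7.4143 = -1.231854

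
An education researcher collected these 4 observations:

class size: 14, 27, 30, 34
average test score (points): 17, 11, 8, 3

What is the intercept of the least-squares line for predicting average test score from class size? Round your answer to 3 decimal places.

26.890

n = 4, Σx = 105, Σy = 39, Σxy = 877, Σx² = 2981
Sxx = Σx² − (Σx)²/n = 2981 − 2756.25 = 224.75
Sxy = Σxy − (Σx)(Σy)/n = 877 − 1023.75 = -146.75
b = Sxy/Sxx = -146.75/224.75 = -0.652948
a = ȳ − b·x̄ = 9.75 − (-0.652948)·26.25 = 26.889878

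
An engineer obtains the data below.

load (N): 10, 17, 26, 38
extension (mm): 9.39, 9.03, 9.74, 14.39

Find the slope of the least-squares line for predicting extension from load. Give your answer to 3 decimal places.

0.181

n = 4, Σx = 91, Σy = 42.55, Σxy = 1047.47, Σx² = 2509
Sxx = Σx² − (Σx)²/n = 2509 − 2070.25 = 438.75
Sxy = Σxy − (Σx)(Σy)/n = 1047.47 − 968.0125 = 79.4575
b = Sxy/Sxx = 79.4575/438.75 = 0.181100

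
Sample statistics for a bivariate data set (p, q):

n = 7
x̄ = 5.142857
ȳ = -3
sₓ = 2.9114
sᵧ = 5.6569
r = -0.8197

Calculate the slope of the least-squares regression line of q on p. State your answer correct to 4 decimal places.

b = r · sᵧ/sₓ = -0.8197 · 5.6569/2.9114 = -1.592691

-1.5927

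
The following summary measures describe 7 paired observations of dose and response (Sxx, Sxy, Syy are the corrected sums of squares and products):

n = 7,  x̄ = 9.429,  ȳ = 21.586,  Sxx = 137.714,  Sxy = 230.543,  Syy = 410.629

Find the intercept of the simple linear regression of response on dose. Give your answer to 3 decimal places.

5.801

b = Sxy/Sxx = 230.543/137.714 = 1.674071
a = ȳ − b·x̄ = 21.586 − 1.674071·9.429 = 5.801185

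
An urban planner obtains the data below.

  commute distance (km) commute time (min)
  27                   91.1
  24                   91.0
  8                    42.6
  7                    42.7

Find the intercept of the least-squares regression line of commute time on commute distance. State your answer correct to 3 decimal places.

23.153

n = 4, Σx = 66, Σy = 267.4, Σxy = 5283.4, Σx² = 1418
Sxx = Σx² − (Σx)²/n = 1418 − 1089 = 329
Sxy = Σxy − (Σx)(Σy)/n = 5283.4 − 4412.1 = 871.3
b = Sxy/Sxx = 871.3/329 = 2.648328
a = ȳ − b·x̄ = 66.85 − 2.648328·16.5 = 23.152584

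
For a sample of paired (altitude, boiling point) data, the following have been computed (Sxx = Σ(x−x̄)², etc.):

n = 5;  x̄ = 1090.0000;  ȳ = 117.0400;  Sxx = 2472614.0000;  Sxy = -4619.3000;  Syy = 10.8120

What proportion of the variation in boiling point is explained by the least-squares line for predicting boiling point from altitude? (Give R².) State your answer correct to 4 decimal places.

0.7982

R² = Sxy²/(Sxx·Syy) = (-4619.3)²/(2472614·10.812) = 0.798160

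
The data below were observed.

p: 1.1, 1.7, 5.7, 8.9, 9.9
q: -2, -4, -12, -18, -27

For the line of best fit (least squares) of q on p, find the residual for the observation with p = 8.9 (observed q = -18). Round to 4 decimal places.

n = 5, Σx = 27.3, Σy = -63, Σxy = -504.9, Σx² = 213.81
Sxx = Σx² − (Σx)²/n = 213.81 − 149.058 = 64.752
Sxy = Σxy − (Σx)(Σy)/n = -504.9 − (-343.98) = -160.92
b = Sxy/Sxx = -160.92/64.752 = -2.485174
a = ȳ − b·x̄ = -12.6 − (-2.485174)·5.46 = 0.969051
ŷ(8.9) = 0.969051 + (-2.485174)·8.9 = -21.148999
residual = y − ŷ = -18 − (-21.148999) = 3.148999

3.1490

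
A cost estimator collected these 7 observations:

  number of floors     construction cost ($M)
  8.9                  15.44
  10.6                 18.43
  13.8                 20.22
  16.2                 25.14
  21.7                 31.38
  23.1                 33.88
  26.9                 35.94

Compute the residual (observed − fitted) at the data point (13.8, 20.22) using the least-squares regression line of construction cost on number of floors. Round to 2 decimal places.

n = 7, Σx = 121.2, Σy = 180.43, Σxy = 3449.438, Σx² = 2372.56
Sxx = Σx² − (Σx)²/n = 2372.56 − 2098.491429 = 274.068571
Sxy = Σxy − (Σx)(Σy)/n = 3449.438 − 3124.016571 = 325.421429
b = Sxy/Sxx = 325.421429/274.068571 = 1.187372
a = ȳ − b·x̄ = 25.775714 − 1.187372·17.314286 = 5.217211
ŷ(13.8) = 5.217211 + 1.187372·13.8 = 21.602949
residual = y − ŷ = 20.22 − 21.602949 = -1.382949

-1.38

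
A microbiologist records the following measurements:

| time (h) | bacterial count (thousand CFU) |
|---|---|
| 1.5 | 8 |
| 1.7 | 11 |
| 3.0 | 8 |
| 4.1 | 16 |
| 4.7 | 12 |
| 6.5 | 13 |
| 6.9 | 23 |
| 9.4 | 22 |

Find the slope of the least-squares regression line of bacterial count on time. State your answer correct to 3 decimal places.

n = 8, Σx = 37.8, Σy = 113, Σxy = 626.7, Σx² = 231.26
Sxx = Σx² − (Σx)²/n = 231.26 − 178.605 = 52.655
Sxy = Σxy − (Σx)(Σy)/n = 626.7 − 533.925 = 92.775
b = Sxy/Sxx = 92.775/52.655 = 1.761941

1.762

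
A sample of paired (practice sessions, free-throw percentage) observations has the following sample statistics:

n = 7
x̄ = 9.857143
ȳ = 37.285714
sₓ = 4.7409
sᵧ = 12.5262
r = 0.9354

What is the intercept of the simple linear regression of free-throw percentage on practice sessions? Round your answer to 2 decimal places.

b = r · sᵧ/sₓ = 0.9354 · 12.5262/4.7409 = 2.471473
a = ȳ − b·x̄ = 37.285714 − 2.471473·9.857143 = 12.924049

12.92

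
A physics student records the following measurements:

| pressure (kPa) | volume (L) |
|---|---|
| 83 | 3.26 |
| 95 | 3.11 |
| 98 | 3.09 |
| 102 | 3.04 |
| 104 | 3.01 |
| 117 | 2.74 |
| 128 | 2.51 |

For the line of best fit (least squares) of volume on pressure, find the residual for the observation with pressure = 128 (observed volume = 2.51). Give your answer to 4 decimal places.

n = 7, Σx = 727, Σy = 20.76, Σxy = 2133.83, Σx² = 76811
Sxx = Σx² − (Σx)²/n = 76811 − 75504.142857 = 1306.857143
Sxy = Σxy − (Σx)(Σy)/n = 2133.83 − 2156.074286 = -22.244286
b = Sxy/Sxx = -22.244286/1306.857143 = -0.017021
a = ȳ − b·x̄ = 2.965714 − (-0.017021)·103.857143 = 4.733488
ŷ(128) = 4.733488 + (-0.017021)·128 = 2.554774
residual = y − ŷ = 2.51 − 2.554774 = -0.044774

-0.0448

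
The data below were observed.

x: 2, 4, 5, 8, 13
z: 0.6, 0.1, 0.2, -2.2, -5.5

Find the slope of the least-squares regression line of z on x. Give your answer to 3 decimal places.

-0.587

n = 5, Σx = 32, Σy = -6.8, Σxy = -86.5, Σx² = 278
Sxx = Σx² − (Σx)²/n = 278 − 204.8 = 73.2
Sxy = Σxy − (Σx)(Σy)/n = -86.5 − (-43.52) = -42.98
b = Sxy/Sxx = -42.98/73.2 = -0.587158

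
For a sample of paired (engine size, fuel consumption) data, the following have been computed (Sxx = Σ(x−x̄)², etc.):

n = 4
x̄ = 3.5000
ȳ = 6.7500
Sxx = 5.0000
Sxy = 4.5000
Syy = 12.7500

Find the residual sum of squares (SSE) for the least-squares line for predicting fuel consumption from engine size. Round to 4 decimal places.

8.7000

b = Sxy/Sxx = 4.5/5 = 0.9
SSE = Syy − b·Sxy = 12.75 − 0.9·4.5 = 8.7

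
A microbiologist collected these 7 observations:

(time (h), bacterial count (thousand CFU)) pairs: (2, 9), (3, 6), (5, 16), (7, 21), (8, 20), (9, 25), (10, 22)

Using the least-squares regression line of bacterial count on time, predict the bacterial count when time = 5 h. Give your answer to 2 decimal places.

14.22

n = 7, Σx = 44, Σy = 119, Σxy = 868, Σx² = 332
Sxx = Σx² − (Σx)²/n = 332 − 276.571429 = 55.428571
Sxy = Σxy − (Σx)(Σy)/n = 868 − 748 = 120
b = Sxy/Sxx = 120/55.428571 = 2.164948
a = ȳ − b·x̄ = 17 − 2.164948·6.285714 = 3.391753
ŷ(5) = a + b·5 = 3.391753 + 2.164948·5 = 14.216495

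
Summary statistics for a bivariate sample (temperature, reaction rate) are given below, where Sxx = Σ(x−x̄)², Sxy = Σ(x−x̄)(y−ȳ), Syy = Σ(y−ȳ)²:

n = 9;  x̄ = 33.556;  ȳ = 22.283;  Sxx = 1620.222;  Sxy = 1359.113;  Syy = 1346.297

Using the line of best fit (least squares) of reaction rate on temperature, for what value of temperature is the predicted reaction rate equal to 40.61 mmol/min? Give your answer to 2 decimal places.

b = Sxy/Sxx = 1359.113/1620.222 = 0.838844
a = ȳ − b·x̄ = 22.283 − 0.838844·33.556 = -5.865239
Set a + b·x = 40.61: x = (40.61 − (-5.865239)) / 0.838844 = 55.403932

55.40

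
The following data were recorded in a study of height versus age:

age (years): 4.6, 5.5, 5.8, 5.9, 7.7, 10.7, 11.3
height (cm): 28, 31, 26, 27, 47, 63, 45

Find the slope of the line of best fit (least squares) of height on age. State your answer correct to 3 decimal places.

n = 7, Σx = 51.5, Σy = 267, Σxy = 2153.9, Σx² = 421.33
Sxx = Σx² − (Σx)²/n = 421.33 − 378.892857 = 42.437143
Sxy = Σxy − (Σx)(Σy)/n = 2153.9 − 1964.357143 = 189.542857
b = Sxy/Sxx = 189.542857/42.437143 = 4.466438

4.466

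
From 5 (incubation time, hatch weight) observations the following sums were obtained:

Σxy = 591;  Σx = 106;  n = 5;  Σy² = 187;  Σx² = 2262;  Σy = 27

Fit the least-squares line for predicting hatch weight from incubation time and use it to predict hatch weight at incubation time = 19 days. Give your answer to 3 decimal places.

Sxx = Σx² − (Σx)²/n = 2262 − 2247.2 = 14.8
Sxy = Σxy − (Σx)(Σy)/n = 591 − 572.4 = 18.6
b = Sxy/Sxx = 18.6/14.8 = 1.256757
a = ȳ − b·x̄ = 5.4 − 1.256757·21.2 = -21.243243
ŷ(19) = a + b·19 = -21.243243 + 1.256757·19 = 2.635135

2.635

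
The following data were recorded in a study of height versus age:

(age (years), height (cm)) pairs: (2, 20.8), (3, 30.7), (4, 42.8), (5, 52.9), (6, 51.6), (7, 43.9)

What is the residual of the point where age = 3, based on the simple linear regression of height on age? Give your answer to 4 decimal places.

n = 6, Σx = 27, Σy = 242.7, Σxy = 1186.3, Σx² = 139
Sxx = Σx² − (Σx)²/n = 139 − 121.5 = 17.5
Sxy = Σxy − (Σx)(Σy)/n = 1186.3 − 1092.15 = 94.15
b = Sxy/Sxx = 94.15/17.5 = 5.38
a = ȳ − b·x̄ = 40.45 − 5.38·4.5 = 16.24
ŷ(3) = 16.24 + 5.38·3 = 32.38
residual = y − ŷ = 30.7 − 32.38 = -1.68

-1.6800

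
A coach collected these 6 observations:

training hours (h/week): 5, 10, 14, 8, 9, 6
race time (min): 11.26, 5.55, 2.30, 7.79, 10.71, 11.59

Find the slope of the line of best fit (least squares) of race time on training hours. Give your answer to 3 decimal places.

n = 6, Σx = 52, Σy = 49.2, Σxy = 372.25, Σx² = 502
Sxx = Σx² − (Σx)²/n = 502 − 450.666667 = 51.333333
Sxy = Σxy − (Σx)(Σy)/n = 372.25 − 426.4 = -54.15
b = Sxy/Sxx = -54.15/51.333333 = -1.054870

-1.055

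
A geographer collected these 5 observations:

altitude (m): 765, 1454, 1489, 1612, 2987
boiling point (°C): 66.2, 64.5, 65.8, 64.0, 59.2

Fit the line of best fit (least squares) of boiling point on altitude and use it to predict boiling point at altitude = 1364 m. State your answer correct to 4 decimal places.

n = 5, Σx = 8307, Σy = 319.7, Σxy = 522400.6, Σx² = 16437175
Sxx = Σx² − (Σx)²/n = 16437175 − 13801249.8 = 2635925.2
Sxy = Σxy − (Σx)(Σy)/n = 522400.6 − 531149.58 = -8748.98
b = Sxy/Sxx = -8748.98/2635925.2 = -0.003319
a = ȳ − b·x̄ = 63.94 − (-0.003319)·1661.4 = 69.454404
ŷ(1364) = a + b·1364 = 69.454404 + (-0.003319)·1364 = 64.927109

64.9271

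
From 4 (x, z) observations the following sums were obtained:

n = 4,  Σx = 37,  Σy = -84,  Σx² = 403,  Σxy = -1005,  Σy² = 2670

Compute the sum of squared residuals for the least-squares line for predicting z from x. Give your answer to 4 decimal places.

Sxx = Σx² − (Σx)²/n = 403 − 342.25 = 60.75
Sxy = Σxy − (Σx)(Σy)/n = -1005 − (-777) = -228
Syy = Σy² − (Σy)²/n = 2670 − 1764 = 906
b = Sxy/Sxx = -228/60.75 = -3.753086
SSE = Syy − b·Sxy = 906 − (-3.753086)·(-228) = 50.296296

50.2963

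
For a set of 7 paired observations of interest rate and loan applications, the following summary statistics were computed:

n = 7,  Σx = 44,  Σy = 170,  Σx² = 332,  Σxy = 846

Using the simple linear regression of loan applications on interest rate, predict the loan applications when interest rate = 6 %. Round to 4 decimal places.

Sxx = Σx² − (Σx)²/n = 332 − 276.571429 = 55.428571
Sxy = Σxy − (Σx)(Σy)/n = 846 − 1068.571429 = -222.571429
b = Sxy/Sxx = -222.571429/55.428571 = -4.015464
a = ȳ − b·x̄ = 24.285714 − (-4.015464)·6.285714 = 49.525773
ŷ(6) = a + b·6 = 49.525773 + (-4.015464)·6 = 25.432990

25.4330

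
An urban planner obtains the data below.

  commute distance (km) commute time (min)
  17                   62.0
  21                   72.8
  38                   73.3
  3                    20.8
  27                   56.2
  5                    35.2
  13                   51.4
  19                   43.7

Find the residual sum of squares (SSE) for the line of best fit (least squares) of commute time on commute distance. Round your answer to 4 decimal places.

755.2607

n = 8, Σx = 143, Σy = 415.4, Σxy = 8622.5, Σx² = 3467, Σy² = 23898.5
Sxx = Σx² − (Σx)²/n = 3467 − 2556.125 = 910.875
Sxy = Σxy − (Σx)(Σy)/n = 8622.5 − 7425.275 = 1197.225
Syy = Σy² − (Σy)²/n = 23898.5 − 21569.645 = 2328.855
b = Sxy/Sxx = 1197.225/910.875 = 1.314368
SSE = Syy − b·Sxy = 2328.855 − 1.314368·1197.225 = 755.260708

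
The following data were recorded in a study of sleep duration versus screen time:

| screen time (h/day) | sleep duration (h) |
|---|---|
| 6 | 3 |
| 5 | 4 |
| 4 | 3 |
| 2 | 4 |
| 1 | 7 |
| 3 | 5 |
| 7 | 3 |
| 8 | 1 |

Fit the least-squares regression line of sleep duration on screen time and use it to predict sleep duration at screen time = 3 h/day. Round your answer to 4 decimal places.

n = 8, Σx = 36, Σy = 30, Σxy = 109, Σx² = 204
Sxx = Σx² − (Σx)²/n = 204 − 162 = 42
Sxy = Σxy − (Σx)(Σy)/n = 109 − 135 = -26
b = Sxy/Sxx = -26/42 = -0.619048
a = ȳ − b·x̄ = 3.75 − (-0.619048)·4.5 = 6.535714
ŷ(3) = a + b·3 = 6.535714 + (-0.619048)·3 = 4.678571

4.6786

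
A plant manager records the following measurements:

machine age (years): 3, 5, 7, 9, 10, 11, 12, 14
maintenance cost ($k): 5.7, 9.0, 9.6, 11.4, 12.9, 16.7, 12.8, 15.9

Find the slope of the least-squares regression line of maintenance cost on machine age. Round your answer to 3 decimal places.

0.912

n = 8, Σx = 71, Σy = 94, Σxy = 920.8, Σx² = 725
Sxx = Σx² − (Σx)²/n = 725 − 630.125 = 94.875
Sxy = Σxy − (Σx)(Σy)/n = 920.8 − 834.25 = 86.55
b = Sxy/Sxx = 86.55/94.875 = 0.912253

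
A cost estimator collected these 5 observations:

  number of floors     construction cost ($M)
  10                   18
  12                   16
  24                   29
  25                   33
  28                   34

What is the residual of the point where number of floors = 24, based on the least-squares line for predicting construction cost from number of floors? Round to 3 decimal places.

-1.234

n = 5, Σx = 99, Σy = 130, Σxy = 2845, Σx² = 2229
Sxx = Σx² − (Σx)²/n = 2229 − 1960.2 = 268.8
Sxy = Σxy − (Σx)(Σy)/n = 2845 − 2574 = 271
b = Sxy/Sxx = 271/268.8 = 1.008185
a = ȳ − b·x̄ = 26 − 1.008185·19.8 = 6.037946
ŷ(24) = 6.037946 + 1.008185·24 = 30.234375
residual = y − ŷ = 29 − 30.234375 = -1.234375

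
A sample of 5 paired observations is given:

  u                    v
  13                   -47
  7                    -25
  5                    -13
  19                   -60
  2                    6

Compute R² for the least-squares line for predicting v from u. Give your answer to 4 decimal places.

0.9561

n = 5, Σx = 46, Σy = -139, Σxy = -1979, Σx² = 608, Σy² = 6639
Sxx = Σx² − (Σx)²/n = 608 − 423.2 = 184.8
Sxy = Σxy − (Σx)(Σy)/n = -1979 − (-1278.8) = -700.2
Syy = Σy² − (Σy)²/n = 6639 − 3864.2 = 2774.8
R² = Sxy²/(Sxx·Syy) = (-700.2)²/(184.8·2774.8) = 0.956116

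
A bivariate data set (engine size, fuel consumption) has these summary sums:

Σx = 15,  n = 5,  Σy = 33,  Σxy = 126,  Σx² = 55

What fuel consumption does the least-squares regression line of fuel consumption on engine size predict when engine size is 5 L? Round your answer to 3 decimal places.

12.000

Sxx = Σx² − (Σx)²/n = 55 − 45 = 10
Sxy = Σxy − (Σx)(Σy)/n = 126 − 99 = 27
b = Sxy/Sxx = 27/10 = 2.7
a = ȳ − b·x̄ = 6.6 − 2.7·3 = -1.5
ŷ(5) = a + b·5 = -1.5 + 2.7·5 = 12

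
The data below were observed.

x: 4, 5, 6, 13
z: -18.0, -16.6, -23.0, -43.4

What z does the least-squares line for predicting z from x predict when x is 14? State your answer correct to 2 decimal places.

n = 4, Σx = 28, Σy = -101, Σxy = -857.2, Σx² = 246
Sxx = Σx² − (Σx)²/n = 246 − 196 = 50
Sxy = Σxy − (Σx)(Σy)/n = -857.2 − (-707) = -150.2
b = Sxy/Sxx = -150.2/50 = -3.004
a = ȳ − b·x̄ = -25.25 − (-3.004)·7 = -4.222
ŷ(14) = a + b·14 = -4.222 + (-3.004)·14 = -46.278

-46.28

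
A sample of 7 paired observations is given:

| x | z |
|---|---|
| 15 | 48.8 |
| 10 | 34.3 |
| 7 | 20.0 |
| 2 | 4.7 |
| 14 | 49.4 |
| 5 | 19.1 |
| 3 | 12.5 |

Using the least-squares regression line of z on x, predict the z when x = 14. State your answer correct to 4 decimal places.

n = 7, Σx = 56, Σy = 188.8, Σxy = 2049, Σx² = 608
Sxx = Σx² − (Σx)²/n = 608 − 448 = 160
Sxy = Σxy − (Σx)(Σy)/n = 2049 − 1510.4 = 538.6
b = Sxy/Sxx = 538.6/160 = 3.36625
a = ȳ − b·x̄ = 26.971429 − 3.36625·8 = 0.041429
ŷ(14) = a + b·14 = 0.041429 + 3.36625·14 = 47.168929

47.1689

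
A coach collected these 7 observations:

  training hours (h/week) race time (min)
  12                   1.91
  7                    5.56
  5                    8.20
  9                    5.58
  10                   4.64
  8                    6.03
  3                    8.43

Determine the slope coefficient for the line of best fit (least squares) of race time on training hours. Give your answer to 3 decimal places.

n = 7, Σx = 54, Σy = 40.35, Σxy = 272.99, Σx² = 472
Sxx = Σx² − (Σx)²/n = 472 − 416.571429 = 55.428571
Sxy = Σxy − (Σx)(Σy)/n = 272.99 − 311.271429 = -38.281429
b = Sxy/Sxx = -38.281429/55.428571 = -0.690644

-0.691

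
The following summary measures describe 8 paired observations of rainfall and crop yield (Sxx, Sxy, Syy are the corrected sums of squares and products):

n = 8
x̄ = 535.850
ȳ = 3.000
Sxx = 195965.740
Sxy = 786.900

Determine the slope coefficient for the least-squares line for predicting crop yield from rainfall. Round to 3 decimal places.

b = Sxy/Sxx = 786.9/195965.74 = 0.004015

0.004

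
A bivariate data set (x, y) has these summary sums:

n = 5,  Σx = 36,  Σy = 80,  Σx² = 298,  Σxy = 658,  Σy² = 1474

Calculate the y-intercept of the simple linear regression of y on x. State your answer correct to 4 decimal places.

0.7835

Sxx = Σx² − (Σx)²/n = 298 − 259.2 = 38.8
Sxy = Σxy − (Σx)(Σy)/n = 658 − 576 = 82
b = Sxy/Sxx = 82/38.8 = 2.113402
a = ȳ − b·x̄ = 16 − 2.113402·7.2 = 0.783505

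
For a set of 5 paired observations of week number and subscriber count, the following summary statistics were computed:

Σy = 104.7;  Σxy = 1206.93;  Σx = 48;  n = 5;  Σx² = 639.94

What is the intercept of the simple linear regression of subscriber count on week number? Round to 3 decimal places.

10.125

Sxx = Σx² − (Σx)²/n = 639.94 − 460.8 = 179.14
Sxy = Σxy − (Σx)(Σy)/n = 1206.93 − 1005.12 = 201.81
b = Sxy/Sxx = 201.81/179.14 = 1.126549
a = ȳ − b·x̄ = 20.94 − 1.126549·9.6 = 10.125129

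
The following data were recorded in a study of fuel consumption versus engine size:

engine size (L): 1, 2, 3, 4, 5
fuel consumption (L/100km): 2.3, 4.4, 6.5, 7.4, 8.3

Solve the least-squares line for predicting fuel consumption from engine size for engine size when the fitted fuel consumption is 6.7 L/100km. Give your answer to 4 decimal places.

3.6133

n = 5, Σx = 15, Σy = 28.9, Σxy = 101.7, Σx² = 55
Sxx = Σx² − (Σx)²/n = 55 − 45 = 10
Sxy = Σxy − (Σx)(Σy)/n = 101.7 − 86.7 = 15
b = Sxy/Sxx = 15/10 = 1.5
a = ȳ − b·x̄ = 5.78 − 1.5·3 = 1.28
Set a + b·x = 6.7: x = (6.7 − 1.28) / 1.5 = 3.613333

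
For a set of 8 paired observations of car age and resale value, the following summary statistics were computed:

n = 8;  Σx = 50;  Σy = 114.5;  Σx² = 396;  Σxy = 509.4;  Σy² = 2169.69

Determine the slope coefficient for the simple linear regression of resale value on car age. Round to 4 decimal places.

Sxx = Σx² − (Σx)²/n = 396 − 312.5 = 83.5
Sxy = Σxy − (Σx)(Σy)/n = 509.4 − 715.625 = -206.225
b = Sxy/Sxx = -206.225/83.5 = -2.469760

-2.4698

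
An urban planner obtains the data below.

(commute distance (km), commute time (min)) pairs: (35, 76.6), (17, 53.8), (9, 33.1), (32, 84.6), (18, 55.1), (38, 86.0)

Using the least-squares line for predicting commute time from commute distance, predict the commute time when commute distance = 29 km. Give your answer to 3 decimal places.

72.118

n = 6, Σx = 149, Σy = 389.2, Σxy = 10860.5, Σx² = 4387
Sxx = Σx² − (Σx)²/n = 4387 − 3700.166667 = 686.833333
Sxy = Σxy − (Σx)(Σy)/n = 10860.5 − 9665.133333 = 1195.366667
b = Sxy/Sxx = 1195.366667/686.833333 = 1.740403
a = ȳ − b·x̄ = 64.866667 − 1.740403·24.833333 = 21.646663
ŷ(29) = a + b·29 = 21.646663 + 1.740403·29 = 72.118345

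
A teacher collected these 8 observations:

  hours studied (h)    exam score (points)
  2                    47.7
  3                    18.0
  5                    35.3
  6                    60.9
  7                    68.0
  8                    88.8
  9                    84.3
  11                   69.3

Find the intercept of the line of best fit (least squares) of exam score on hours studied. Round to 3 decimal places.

n = 8, Σx = 51, Σy = 472.3, Σxy = 3398.7, Σx² = 389
Sxx = Σx² − (Σx)²/n = 389 − 325.125 = 63.875
Sxy = Σxy − (Σx)(Σy)/n = 3398.7 − 3010.9125 = 387.7875
b = Sxy/Sxx = 387.7875/63.875 = 6.071037
a = ȳ − b·x̄ = 59.0375 − 6.071037·6.375 = 20.334638

20.335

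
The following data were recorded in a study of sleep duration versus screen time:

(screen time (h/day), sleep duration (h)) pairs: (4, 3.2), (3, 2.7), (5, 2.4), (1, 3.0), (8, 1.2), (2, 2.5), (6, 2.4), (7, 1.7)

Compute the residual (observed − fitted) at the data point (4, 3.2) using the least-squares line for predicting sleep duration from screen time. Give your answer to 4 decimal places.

0.7036

n = 8, Σx = 36, Σy = 19.1, Σxy = 76.8, Σx² = 204
Sxx = Σx² − (Σx)²/n = 204 − 162 = 42
Sxy = Σxy − (Σx)(Σy)/n = 76.8 − 85.95 = -9.15
b = Sxy/Sxx = -9.15/42 = -0.217857
a = ȳ − b·x̄ = 2.3875 − (-0.217857)·4.5 = 3.367857
ŷ(4) = 3.367857 + (-0.217857)·4 = 2.496429
residual = y − ŷ = 3.2 − 2.496429 = 0.703571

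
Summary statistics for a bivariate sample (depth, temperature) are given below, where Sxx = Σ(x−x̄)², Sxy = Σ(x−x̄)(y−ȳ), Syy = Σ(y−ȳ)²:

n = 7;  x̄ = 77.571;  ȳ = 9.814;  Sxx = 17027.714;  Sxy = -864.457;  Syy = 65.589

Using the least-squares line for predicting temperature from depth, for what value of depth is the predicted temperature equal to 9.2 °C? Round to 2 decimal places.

b = Sxy/Sxx = -864.457/17027.714 = -0.050768
a = ȳ − b·x̄ = 9.814 − (-0.050768)·77.571 = 13.752097
Set a + b·x = 9.2: x = (9.2 − 13.752097) / (-0.050768) = 89.665316

89.67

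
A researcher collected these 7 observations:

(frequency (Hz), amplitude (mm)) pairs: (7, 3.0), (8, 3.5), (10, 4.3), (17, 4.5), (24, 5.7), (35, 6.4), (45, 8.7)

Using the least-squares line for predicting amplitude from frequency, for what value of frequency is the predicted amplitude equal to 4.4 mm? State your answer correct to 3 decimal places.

15.071

n = 7, Σx = 146, Σy = 36.1, Σxy = 920.8, Σx² = 4328
Sxx = Σx² − (Σx)²/n = 4328 − 3045.142857 = 1282.857143
Sxy = Σxy − (Σx)(Σy)/n = 920.8 − 752.942857 = 167.857143
b = Sxy/Sxx = 167.857143/1282.857143 = 0.130846
a = ȳ − b·x̄ = 5.157143 − 0.130846·20.857143 = 2.428062
Set a + b·x = 4.4: x = (4.4 − 2.428062) / 0.130846 = 15.070638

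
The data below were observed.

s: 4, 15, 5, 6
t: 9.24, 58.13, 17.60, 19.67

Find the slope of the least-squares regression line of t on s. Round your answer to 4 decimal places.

4.2874

n = 4, Σx = 30, Σy = 104.64, Σxy = 1114.93, Σx² = 302
Sxx = Σx² − (Σx)²/n = 302 − 225 = 77
Sxy = Σxy − (Σx)(Σy)/n = 1114.93 − 784.8 = 330.13
b = Sxy/Sxx = 330.13/77 = 4.287403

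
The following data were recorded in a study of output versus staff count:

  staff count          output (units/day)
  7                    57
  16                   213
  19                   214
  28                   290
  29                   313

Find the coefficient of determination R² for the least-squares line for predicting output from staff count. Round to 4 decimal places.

n = 5, Σx = 99, Σy = 1087, Σxy = 25070, Σx² = 2291, Σy² = 276483
Sxx = Σx² − (Σx)²/n = 2291 − 1960.2 = 330.8
Sxy = Σxy − (Σx)(Σy)/n = 25070 − 21522.6 = 3547.4
Syy = Σy² − (Σy)²/n = 276483 − 236313.8 = 40169.2
R² = Sxy²/(Sxx·Syy) = (3547.4)²/(330.8·40169.2) = 0.947025

0.9470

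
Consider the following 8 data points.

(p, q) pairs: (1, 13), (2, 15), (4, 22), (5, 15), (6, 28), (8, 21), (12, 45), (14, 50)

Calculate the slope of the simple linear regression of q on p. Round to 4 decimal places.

2.8615

n = 8, Σx = 52, Σy = 209, Σxy = 1782, Σx² = 486
Sxx = Σx² − (Σx)²/n = 486 − 338 = 148
Sxy = Σxy − (Σx)(Σy)/n = 1782 − 1358.5 = 423.5
b = Sxy/Sxx = 423.5/148 = 2.861486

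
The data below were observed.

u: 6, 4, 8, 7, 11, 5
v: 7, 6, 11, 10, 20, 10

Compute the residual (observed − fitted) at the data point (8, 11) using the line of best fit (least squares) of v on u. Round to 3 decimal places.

n = 6, Σx = 41, Σy = 64, Σxy = 494, Σx² = 311
Sxx = Σx² − (Σx)²/n = 311 − 280.166667 = 30.833333
Sxy = Σxy − (Σx)(Σy)/n = 494 − 437.333333 = 56.666667
b = Sxy/Sxx = 56.666667/30.833333 = 1.837838
a = ȳ − b·x̄ = 10.666667 − 1.837838·6.833333 = -1.891892
ŷ(8) = -1.891892 + 1.837838·8 = 12.810811
residual = y − ŷ = 11 − 12.810811 = -1.810811

-1.811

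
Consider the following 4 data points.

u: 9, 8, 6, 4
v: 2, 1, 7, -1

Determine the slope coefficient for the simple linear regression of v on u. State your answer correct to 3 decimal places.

0.220

n = 4, Σx = 27, Σy = 9, Σxy = 64, Σx² = 197
Sxx = Σx² − (Σx)²/n = 197 − 182.25 = 14.75
Sxy = Σxy − (Σx)(Σy)/n = 64 − 60.75 = 3.25
b = Sxy/Sxx = 3.25/14.75 = 0.220339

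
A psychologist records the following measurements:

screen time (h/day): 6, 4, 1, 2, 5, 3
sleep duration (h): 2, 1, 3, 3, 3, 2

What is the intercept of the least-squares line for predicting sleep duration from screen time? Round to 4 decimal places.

n = 6, Σx = 21, Σy = 14, Σxy = 46, Σx² = 91
Sxx = Σx² − (Σx)²/n = 91 − 73.5 = 17.5
Sxy = Σxy − (Σx)(Σy)/n = 46 − 49 = -3
b = Sxy/Sxx = -3/17.5 = -0.171429
a = ȳ − b·x̄ = 2.333333 − (-0.171429)·3.5 = 2.933333

2.9333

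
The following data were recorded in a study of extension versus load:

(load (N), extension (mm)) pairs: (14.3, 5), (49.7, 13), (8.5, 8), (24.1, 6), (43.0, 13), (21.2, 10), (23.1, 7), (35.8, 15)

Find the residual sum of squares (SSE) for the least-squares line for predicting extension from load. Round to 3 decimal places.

38.063

n = 8, Σx = 219.7, Σy = 77, Σxy = 2399.9, Σx² = 7441.33, Σy² = 837
Sxx = Σx² − (Σx)²/n = 7441.33 − 6033.51125 = 1407.81875
Sxy = Σxy − (Σx)(Σy)/n = 2399.9 − 2114.6125 = 285.2875
Syy = Σy² − (Σy)²/n = 837 − 741.125 = 95.875
b = Sxy/Sxx = 285.2875/1407.81875 = 0.202645
SSE = Syy − b·Sxy = 95.875 − 0.202645·285.2875 = 38.062900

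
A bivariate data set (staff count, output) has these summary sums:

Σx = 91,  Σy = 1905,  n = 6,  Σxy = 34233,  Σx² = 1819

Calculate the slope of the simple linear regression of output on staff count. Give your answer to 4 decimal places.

Sxx = Σx² − (Σx)²/n = 1819 − 1380.166667 = 438.833333
Sxy = Σxy − (Σx)(Σy)/n = 34233 − 28892.5 = 5340.5
b = Sxy/Sxx = 5340.5/438.833333 = 12.169768

12.1698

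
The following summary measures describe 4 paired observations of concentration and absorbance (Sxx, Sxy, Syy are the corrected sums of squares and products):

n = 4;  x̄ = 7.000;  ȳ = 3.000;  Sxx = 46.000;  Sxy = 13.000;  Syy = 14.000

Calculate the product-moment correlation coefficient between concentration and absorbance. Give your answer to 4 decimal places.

0.5123

r = Sxy/√(Sxx·Syy) = 13/√(644) = 13/25.377155 = 0.512272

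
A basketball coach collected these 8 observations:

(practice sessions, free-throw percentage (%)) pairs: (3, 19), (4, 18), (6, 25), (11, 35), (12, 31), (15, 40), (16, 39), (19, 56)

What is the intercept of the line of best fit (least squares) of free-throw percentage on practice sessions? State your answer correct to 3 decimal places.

10.945

n = 8, Σx = 86, Σy = 263, Σxy = 3324, Σx² = 1168
Sxx = Σx² − (Σx)²/n = 1168 − 924.5 = 243.5
Sxy = Σxy − (Σx)(Σy)/n = 3324 − 2827.25 = 496.75
b = Sxy/Sxx = 496.75/243.5 = 2.040041
a = ȳ − b·x̄ = 32.875 − 2.040041·10.75 = 10.944559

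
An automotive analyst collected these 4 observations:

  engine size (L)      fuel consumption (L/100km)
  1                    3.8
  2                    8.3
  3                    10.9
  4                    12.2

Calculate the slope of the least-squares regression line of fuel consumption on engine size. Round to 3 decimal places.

2.780

n = 4, Σx = 10, Σy = 35.2, Σxy = 101.9, Σx² = 30
Sxx = Σx² − (Σx)²/n = 30 − 25 = 5
Sxy = Σxy − (Σx)(Σy)/n = 101.9 − 88 = 13.9
b = Sxy/Sxx = 13.9/5 = 2.78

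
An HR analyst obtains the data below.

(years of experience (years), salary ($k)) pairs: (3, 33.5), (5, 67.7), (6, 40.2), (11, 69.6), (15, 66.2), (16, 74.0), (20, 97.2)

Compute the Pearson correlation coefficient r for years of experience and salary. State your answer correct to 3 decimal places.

0.848

n = 7, Σx = 76, Σy = 448.4, Σxy = 5566.8, Σx² = 1072, Σy² = 31472.02
Sxx = Σx² − (Σx)²/n = 1072 − 825.142857 = 246.857143
Sxy = Σxy − (Σx)(Σy)/n = 5566.8 − 4868.342857 = 698.457143
Syy = Σy² − (Σy)²/n = 31472.02 − 28723.222857 = 2748.797143
r = Sxy/√(Sxx·Syy) = 698.457143/√(678560.208980) = 698.457143/823.747661 = 0.847902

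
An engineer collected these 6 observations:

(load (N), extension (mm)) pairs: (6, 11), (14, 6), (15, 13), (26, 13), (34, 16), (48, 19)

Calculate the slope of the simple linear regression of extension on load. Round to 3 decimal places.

n = 6, Σx = 143, Σy = 78, Σxy = 2139, Σx² = 4593
Sxx = Σx² − (Σx)²/n = 4593 − 3408.166667 = 1184.833333
Sxy = Σxy − (Σx)(Σy)/n = 2139 − 1859 = 280
b = Sxy/Sxx = 280/1184.833333 = 0.236320

0.236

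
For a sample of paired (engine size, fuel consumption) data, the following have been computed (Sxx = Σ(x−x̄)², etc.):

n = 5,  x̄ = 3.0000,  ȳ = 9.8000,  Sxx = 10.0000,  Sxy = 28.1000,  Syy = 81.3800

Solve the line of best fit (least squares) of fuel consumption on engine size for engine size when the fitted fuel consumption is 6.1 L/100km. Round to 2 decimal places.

b = Sxy/Sxx = 28.1/10 = 2.81
a = ȳ − b·x̄ = 9.8 − 2.81·3 = 1.37
Set a + b·x = 6.1: x = (6.1 − 1.37) / 2.81 = 1.683274

1.68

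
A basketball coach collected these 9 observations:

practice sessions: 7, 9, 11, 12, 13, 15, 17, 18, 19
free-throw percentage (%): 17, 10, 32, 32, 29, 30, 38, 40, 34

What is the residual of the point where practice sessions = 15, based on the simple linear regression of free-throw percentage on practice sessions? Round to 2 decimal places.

n = 9, Σx = 121, Σy = 262, Σxy = 3784, Σx² = 1763
Sxx = Σx² − (Σx)²/n = 1763 − 1626.777778 = 136.222222
Sxy = Σxy − (Σx)(Σy)/n = 3784 − 3522.444444 = 261.555556
b = Sxy/Sxx = 261.555556/136.222222 = 1.920065
a = ȳ − b·x̄ = 29.111111 − 1.920065·13.444444 = 3.296900
ŷ(15) = 3.296900 + 1.920065·15 = 32.097879
residual = y − ŷ = 30 − 32.097879 = -2.097879

-2.10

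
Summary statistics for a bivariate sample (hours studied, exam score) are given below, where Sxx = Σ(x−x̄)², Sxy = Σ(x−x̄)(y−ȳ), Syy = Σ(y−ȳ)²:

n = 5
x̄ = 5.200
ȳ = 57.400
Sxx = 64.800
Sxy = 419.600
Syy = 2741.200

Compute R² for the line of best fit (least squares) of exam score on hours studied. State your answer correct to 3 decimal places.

R² = Sxy²/(Sxx·Syy) = (419.6)²/(64.8·2741.2) = 0.991186

0.991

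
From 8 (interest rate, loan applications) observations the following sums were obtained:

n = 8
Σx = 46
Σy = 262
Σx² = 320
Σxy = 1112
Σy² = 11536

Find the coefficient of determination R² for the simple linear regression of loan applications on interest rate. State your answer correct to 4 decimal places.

0.9488

Sxx = Σx² − (Σx)²/n = 320 − 264.5 = 55.5
Sxy = Σxy − (Σx)(Σy)/n = 1112 − 1506.5 = -394.5
Syy = Σy² − (Σy)²/n = 11536 − 8580.5 = 2955.5
R² = Sxy²/(Sxx·Syy) = (-394.5)²/(55.5·2955.5) = 0.948790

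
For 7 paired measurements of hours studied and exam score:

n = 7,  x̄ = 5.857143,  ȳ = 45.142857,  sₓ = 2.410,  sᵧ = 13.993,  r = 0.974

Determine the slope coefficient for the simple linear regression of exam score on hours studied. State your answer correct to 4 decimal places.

b = r · sᵧ/sₓ = 0.974 · 13.993/2.41 = 5.655262

5.6553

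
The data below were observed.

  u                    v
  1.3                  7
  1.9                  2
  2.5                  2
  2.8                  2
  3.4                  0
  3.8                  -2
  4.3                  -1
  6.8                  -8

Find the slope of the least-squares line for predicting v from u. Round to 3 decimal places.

n = 8, Σx = 26.8, Σy = 2, Σxy = -42.8, Σx² = 110.12
Sxx = Σx² − (Σx)²/n = 110.12 − 89.78 = 20.34
Sxy = Σxy − (Σx)(Σy)/n = -42.8 − 6.7 = -49.5
b = Sxy/Sxx = -49.5/20.34 = -2.433628

-2.434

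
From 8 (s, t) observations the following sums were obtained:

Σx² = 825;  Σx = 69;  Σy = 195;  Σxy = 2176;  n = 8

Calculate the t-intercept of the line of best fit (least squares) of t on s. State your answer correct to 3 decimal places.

5.835

Sxx = Σx² − (Σx)²/n = 825 − 595.125 = 229.875
Sxy = Σxy − (Σx)(Σy)/n = 2176 − 1681.875 = 494.125
b = Sxy/Sxx = 494.125/229.875 = 2.149538
a = ȳ − b·x̄ = 24.375 − 2.149538·8.625 = 5.835237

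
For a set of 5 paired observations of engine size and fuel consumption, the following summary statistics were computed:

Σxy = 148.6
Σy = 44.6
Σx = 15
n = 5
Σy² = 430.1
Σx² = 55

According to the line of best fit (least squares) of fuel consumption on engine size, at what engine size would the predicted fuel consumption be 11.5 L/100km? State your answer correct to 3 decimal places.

4.743

Sxx = Σx² − (Σx)²/n = 55 − 45 = 10
Sxy = Σxy − (Σx)(Σy)/n = 148.6 − 133.8 = 14.8
b = Sxy/Sxx = 14.8/10 = 1.48
a = ȳ − b·x̄ = 8.92 − 1.48·3 = 4.48
Set a + b·x = 11.5: x = (11.5 − 4.48) / 1.48 = 4.743243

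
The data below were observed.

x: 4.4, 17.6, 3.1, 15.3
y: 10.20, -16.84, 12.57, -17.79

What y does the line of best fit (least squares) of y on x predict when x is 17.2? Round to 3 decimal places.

-18.689

n = 4, Σx = 40.4, Σy = -11.86, Σxy = -484.724, Σx² = 572.82
Sxx = Σx² − (Σx)²/n = 572.82 − 408.04 = 164.78
Sxy = Σxy − (Σx)(Σy)/n = -484.724 − (-119.786) = -364.938
b = Sxy/Sxx = -364.938/164.78 = -2.214698
a = ȳ − b·x̄ = -2.965 − (-2.214698)·10.1 = 19.403454
ŷ(17.2) = a + b·17.2 = 19.403454 + (-2.214698)·17.2 = -18.689359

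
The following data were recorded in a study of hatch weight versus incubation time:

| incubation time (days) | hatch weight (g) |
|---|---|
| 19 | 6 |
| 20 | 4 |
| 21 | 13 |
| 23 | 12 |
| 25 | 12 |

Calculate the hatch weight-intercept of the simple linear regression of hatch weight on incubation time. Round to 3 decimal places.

n = 5, Σx = 108, Σy = 47, Σxy = 1043, Σx² = 2356
Sxx = Σx² − (Σx)²/n = 2356 − 2332.8 = 23.2
Sxy = Σxy − (Σx)(Σy)/n = 1043 − 1015.2 = 27.8
b = Sxy/Sxx = 27.8/23.2 = 1.198276
a = ȳ − b·x̄ = 9.4 − 1.198276·21.6 = -16.482759

-16.483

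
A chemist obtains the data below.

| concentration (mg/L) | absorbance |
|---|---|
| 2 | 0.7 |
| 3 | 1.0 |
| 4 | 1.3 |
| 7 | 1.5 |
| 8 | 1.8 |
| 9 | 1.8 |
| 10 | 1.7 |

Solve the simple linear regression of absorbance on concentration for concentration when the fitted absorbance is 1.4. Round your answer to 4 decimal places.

6.1429

n = 7, Σx = 43, Σy = 9.8, Σxy = 67.7, Σx² = 323
Sxx = Σx² − (Σx)²/n = 323 − 264.142857 = 58.857143
Sxy = Σxy − (Σx)(Σy)/n = 67.7 − 60.2 = 7.5
b = Sxy/Sxx = 7.5/58.857143 = 0.127427
a = ȳ − b·x̄ = 1.4 − 0.127427·6.142857 = 0.617233
Set a + b·x = 1.4: x = (1.4 − 0.617233) / 0.127427 = 6.142857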